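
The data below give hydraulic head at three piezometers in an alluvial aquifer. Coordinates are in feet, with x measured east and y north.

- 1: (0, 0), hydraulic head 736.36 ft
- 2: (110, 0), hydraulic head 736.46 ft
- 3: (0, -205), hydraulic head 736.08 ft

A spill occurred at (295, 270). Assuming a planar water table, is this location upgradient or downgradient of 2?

upgradient

∂h/∂x = (736.46 − 736.36) / (110 − 0) = +0.0009091
∂h/∂y = (736.08 − 736.36) / (-205 − 0) = +0.001366
Head at (295, 270) = 736.36 + (+0.0009091)·(295) + (+0.001366)·(270) = 737.00 ft.
That is higher than the 736.46 ft at 2, so the point is upgradient.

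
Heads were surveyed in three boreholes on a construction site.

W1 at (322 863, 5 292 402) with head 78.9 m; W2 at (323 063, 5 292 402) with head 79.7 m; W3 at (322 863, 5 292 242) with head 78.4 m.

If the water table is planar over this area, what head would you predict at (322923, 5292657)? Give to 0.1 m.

79.9 m

∂h/∂x = (79.7 − 78.9) / (323063 − 322863) = +0.004000
∂h/∂y = (78.4 − 78.9) / (5292242 − 5292402) = +0.003125
h(322923, 5292657) = 78.9 + (+0.004000)·(60) + (+0.003125)·(255) = 78.9 +0.240 +0.797 = 79.937 m.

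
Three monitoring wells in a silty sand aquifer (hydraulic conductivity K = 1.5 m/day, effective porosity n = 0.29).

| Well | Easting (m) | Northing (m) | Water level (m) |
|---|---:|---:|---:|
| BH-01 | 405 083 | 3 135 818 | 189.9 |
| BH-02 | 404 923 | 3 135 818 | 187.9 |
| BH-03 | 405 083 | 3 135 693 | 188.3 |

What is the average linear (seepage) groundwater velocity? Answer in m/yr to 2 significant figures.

∂h/∂x = (187.9 − 189.9) / (404923 − 405083) = +0.01250
∂h/∂y = (188.3 − 189.9) / (3135693 − 3135818) = +0.01280
|∇h| = √(0.01250² + 0.01280²) = 0.01789
Seepage velocity v = K·i/n = 1.5 × 0.01789 / 0.29 = 0.09253 m/day = 33.8 m/yr.

34 m/yr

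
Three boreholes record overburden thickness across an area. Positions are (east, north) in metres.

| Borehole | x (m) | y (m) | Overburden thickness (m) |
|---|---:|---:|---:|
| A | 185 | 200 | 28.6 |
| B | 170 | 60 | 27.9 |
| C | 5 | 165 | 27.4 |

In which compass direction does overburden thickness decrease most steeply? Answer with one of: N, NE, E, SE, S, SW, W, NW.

SW

With d = a·x + b·y + c and A as origin, the differences give:
  (-15)·a + (-140)·b = -0.7
  (-180)·a + (-35)·b = -1.2
Eliminate b (×(-35) and ×(-140), subtract): -24675·a = -143.50 → a = ∂d/∂x = +0.005816
Back-substitute: b = ∂d/∂y = +0.004377.
Steepest decrease is along −∇f = (-0.005816 E, -0.004377 N) → southwest.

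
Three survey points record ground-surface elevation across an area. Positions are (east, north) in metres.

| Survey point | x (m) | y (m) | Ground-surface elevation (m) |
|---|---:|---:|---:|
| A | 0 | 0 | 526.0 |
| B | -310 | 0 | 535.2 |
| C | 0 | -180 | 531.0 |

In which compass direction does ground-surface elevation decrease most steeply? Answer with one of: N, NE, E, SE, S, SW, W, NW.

NE

∂z/∂x = (535.2 − 526.0) / (-310 − 0) = -0.02968
∂z/∂y = (531.0 − 526.0) / (-180 − 0) = -0.02778
Steepest decrease is along −∇f = (+0.02968 E, +0.02778 N) → northeast.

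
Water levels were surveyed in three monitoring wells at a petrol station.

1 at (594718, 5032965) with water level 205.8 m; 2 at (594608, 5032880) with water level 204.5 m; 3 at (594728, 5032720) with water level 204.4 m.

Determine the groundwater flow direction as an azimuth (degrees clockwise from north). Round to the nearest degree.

Differences from 1: to 2 (Δx, Δy, Δh) = (-110, -85, -1.3); to 3 = (10, -245, -1.4).
Determinant of the coordinate differences = (-110)·(-245) − 10·(-85) = 27800.
∂h/∂x = [(-1.3)·(-245) − (-1.4)·(-85)] / 27800 = +0.007176
∂h/∂y = [(-110)·(-1.4) − 10·(-1.3)] / 27800 = +0.006007
Flow direction (−∇h) has components (-0.007176 E, -0.006007 N).
Azimuth = atan2(E, N) = atan2(-0.007176, -0.006007) = 230.1° ≈ 230°.

230°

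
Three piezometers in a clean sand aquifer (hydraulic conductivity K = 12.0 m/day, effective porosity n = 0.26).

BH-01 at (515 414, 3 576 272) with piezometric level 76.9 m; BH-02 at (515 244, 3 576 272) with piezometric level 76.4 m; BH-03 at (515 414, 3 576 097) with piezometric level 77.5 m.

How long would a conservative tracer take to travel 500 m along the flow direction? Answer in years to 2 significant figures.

6.6 years

∂h/∂x = (76.4 − 76.9) / (515244 − 515414) = +0.002941
∂h/∂y = (77.5 − 76.9) / (3576097 − 3576272) = -0.003429
|∇h| = √(0.002941² + -0.003429²) = 0.004517
Seepage velocity v = K·i/n = 12.0 × 0.004517 / 0.26 = 0.2085 m/day.
t = 500 / 0.2085 = 2398 days = 6.57 years.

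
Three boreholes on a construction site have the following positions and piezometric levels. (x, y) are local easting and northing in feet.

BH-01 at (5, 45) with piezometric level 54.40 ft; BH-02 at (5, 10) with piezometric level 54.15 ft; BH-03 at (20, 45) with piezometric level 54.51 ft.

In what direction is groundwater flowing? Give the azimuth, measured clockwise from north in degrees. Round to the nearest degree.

226°

Taking BH-01 as reference: BH-02−BH-01 = (0, -35, -0.25); BH-03−BH-01 = (15, 0, +0.11).
Solve a·Δx + b·Δy = Δh: det = 0·0 − 15·(-35) = 525.
∂h/∂x = [(-0.25)·0 − (+0.11)·(-35)] / 525 = +0.007333
∂h/∂y = [0·(+0.11) − 15·(-0.25)] / 525 = +0.007143
Flow direction (−∇h) has components (-0.007333 E, -0.007143 N).
Azimuth = atan2(E, N) = atan2(-0.007333, -0.007143) = 225.8° ≈ 226°.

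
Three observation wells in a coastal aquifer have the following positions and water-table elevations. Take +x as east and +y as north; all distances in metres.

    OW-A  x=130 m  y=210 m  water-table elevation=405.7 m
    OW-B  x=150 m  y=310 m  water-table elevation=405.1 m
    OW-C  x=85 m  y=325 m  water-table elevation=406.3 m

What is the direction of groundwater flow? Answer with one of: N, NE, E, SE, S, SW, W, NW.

E

With h = a·x + b·y + c and OW-A as origin, the differences give:
  20·a + 100·b = -0.6
  (-45)·a + 115·b = +0.6
Eliminate b (×115 and ×100, subtract): 6800·a = -129.00 → a = ∂h/∂x = -0.01897
Back-substitute: b = ∂h/∂y = -0.002206.
Flow = −∇h = (+0.01897 east, +0.002206 north), which points east.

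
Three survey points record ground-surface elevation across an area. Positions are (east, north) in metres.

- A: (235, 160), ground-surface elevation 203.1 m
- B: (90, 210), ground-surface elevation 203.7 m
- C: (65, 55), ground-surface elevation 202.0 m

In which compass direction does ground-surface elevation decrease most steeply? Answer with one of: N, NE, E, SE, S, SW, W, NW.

Differences from A: to B (Δx, Δy, Δh) = (-145, 50, +0.6); to C = (-170, -105, -1.1).
Solve a·Δx + b·Δy = Δz: det = (-145)·(-105) − (-170)·50 = 23725.
∂z/∂x = [(+0.6)·(-105) − (-1.1)·50] / 23725 = -0.0003372
∂z/∂y = [(-145)·(-1.1) − (-170)·(+0.6)] / 23725 = +0.01102
Steepest decrease is along −∇f = (+0.0003372 E, -0.01102 N) → south.

S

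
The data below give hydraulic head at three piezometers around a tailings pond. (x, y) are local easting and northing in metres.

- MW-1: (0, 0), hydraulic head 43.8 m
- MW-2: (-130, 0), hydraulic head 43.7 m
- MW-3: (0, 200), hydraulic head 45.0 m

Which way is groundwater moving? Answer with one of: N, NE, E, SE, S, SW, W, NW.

∂h/∂x = (43.7 − 43.8) / (-130 − 0) = +0.0007692
∂h/∂y = (45.0 − 43.8) / (200 − 0) = +0.006000
Flow = −∇h = (-0.0007692 east, -0.006000 north), which points south.

S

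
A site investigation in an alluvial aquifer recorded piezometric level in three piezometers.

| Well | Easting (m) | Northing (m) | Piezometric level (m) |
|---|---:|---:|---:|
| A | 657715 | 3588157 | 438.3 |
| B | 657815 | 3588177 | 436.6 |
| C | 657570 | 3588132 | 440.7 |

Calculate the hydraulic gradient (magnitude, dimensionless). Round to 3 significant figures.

Taking A as reference: B−A = (100, 20, -1.7); C−A = (-145, -25, +2.4).
Solve a·Δx + b·Δy = Δh: det = 100·(-25) − (-145)·20 = 400.
∂h/∂x = [(-1.7)·(-25) − (+2.4)·20] / 400 = -0.01375
∂h/∂y = [100·(+2.4) − (-145)·(-1.7)] / 400 = -0.01625
|∇h| = √(-0.01375² + -0.01625²) = 0.02129

0.0213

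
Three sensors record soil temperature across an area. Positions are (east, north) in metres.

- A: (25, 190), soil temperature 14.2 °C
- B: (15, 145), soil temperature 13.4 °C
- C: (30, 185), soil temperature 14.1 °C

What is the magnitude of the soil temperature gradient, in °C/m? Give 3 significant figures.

0.0183 °C/m

Differences from A: to B (Δx, Δy, Δh) = (-10, -45, -0.8); to C = (5, -5, -0.1).
Solve a·Δx + b·Δy = ΔT: det = (-10)·(-5) − 5·(-45) = 275.
∂T/∂x = [(-0.8)·(-5) − (-0.1)·(-45)] / 275 = -0.001818
∂T/∂y = [(-10)·(-0.1) − 5·(-0.8)] / 275 = +0.01818
|∇f| = √(-0.001818² + 0.01818²) = 0.01827 °C/m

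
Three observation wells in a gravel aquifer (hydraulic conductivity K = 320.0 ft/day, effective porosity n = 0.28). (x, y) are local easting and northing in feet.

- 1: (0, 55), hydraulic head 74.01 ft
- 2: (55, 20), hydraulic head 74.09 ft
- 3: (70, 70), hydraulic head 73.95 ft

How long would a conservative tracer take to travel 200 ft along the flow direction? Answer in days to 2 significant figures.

64 days

Three-point gradient (reference 1): Δ to 2 = (55, -35, +0.08), Δ to 3 = (70, 15, -0.06).
∂h/∂x = -0.0002748, ∂h/∂y = -0.002718 (det = 3275).
|∇h| = √(-0.0002748² + -0.002718²) = 0.002732
Seepage velocity v = K·i/n = 320.0 × 0.002732 / 0.28 = 3.122 ft/day.
t = 200 / 3.122 = 64.06 days.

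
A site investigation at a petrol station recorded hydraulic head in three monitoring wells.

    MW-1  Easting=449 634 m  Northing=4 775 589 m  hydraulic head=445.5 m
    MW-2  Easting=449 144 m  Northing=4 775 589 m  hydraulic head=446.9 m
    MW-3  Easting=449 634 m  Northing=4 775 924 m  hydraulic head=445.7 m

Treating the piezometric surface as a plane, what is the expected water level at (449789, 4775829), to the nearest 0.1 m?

445.2 m

∂h/∂x = (446.9 − 445.5) / (449144 − 449634) = -0.002857
∂h/∂y = (445.7 − 445.5) / (4775924 − 4775589) = +0.0005970
h(449789, 4775829) = 445.5 + (-0.002857)·(155) + (+0.0005970)·(240) = 445.5 -0.443 +0.143 = 445.200 m.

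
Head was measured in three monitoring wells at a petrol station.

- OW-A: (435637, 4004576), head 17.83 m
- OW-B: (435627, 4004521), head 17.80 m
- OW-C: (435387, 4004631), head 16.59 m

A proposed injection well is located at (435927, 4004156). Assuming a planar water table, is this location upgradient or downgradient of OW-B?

upgradient

Three-point gradient (reference OW-A): Δ to OW-B = (-10, -55, -0.03), Δ to OW-C = (-250, 55, -1.24).
∂h/∂x = +0.004885, ∂h/∂y = -0.0003427 (det = -14300).
Head at (435927, 4004156) = 17.83 + (+0.004885)·(290) + (-0.0003427)·(-420) = 19.39 m.
That is higher than the 17.80 m at OW-B, so the point is upgradient.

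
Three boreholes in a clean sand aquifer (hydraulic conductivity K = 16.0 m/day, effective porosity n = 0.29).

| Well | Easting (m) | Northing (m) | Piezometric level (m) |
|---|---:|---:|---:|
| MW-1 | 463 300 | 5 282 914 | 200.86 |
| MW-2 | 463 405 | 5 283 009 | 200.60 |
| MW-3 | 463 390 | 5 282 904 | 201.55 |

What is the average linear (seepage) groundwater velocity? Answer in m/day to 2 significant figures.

0.66 m/day

With h = a·x + b·y + c and MW-1 as origin, the differences give:
  105·a + 95·b = -0.26
  90·a + (-10)·b = +0.69
Eliminate b (×(-10) and ×95, subtract): -9600·a = -62.950 → a = ∂h/∂x = +0.006557
Back-substitute: b = ∂h/∂y = -0.009984.
|∇h| = √(0.006557² + -0.009984²) = 0.01194
Seepage velocity v = K·i/n = 16.0 × 0.01194 / 0.29 = 0.6588 m/day.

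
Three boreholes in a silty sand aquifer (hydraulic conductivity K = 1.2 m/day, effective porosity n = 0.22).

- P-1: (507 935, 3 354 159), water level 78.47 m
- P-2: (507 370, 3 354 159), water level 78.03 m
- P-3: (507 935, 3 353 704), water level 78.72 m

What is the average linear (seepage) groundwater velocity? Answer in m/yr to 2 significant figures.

1.9 m/yr

∂h/∂x = (78.03 − 78.47) / (507370 − 507935) = +0.0007788
∂h/∂y = (78.72 − 78.47) / (3353704 − 3354159) = -0.0005495
|∇h| = √(0.0007788² + -0.0005495²) = 0.0009531
Seepage velocity v = K·i/n = 1.2 × 0.0009531 / 0.22 = 0.005199 m/day = 1.899 m/yr.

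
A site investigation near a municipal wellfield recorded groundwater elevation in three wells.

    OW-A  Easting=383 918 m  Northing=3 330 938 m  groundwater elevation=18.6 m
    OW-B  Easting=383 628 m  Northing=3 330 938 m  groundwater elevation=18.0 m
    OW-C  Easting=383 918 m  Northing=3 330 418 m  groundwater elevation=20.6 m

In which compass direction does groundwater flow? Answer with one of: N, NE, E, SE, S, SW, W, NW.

∂h/∂x = (18.0 − 18.6) / (383628 − 383918) = +0.002069
∂h/∂y = (20.6 − 18.6) / (3330418 − 3330938) = -0.003846
Flow = −∇h = (-0.002069 east, +0.003846 north), which points northwest.

NW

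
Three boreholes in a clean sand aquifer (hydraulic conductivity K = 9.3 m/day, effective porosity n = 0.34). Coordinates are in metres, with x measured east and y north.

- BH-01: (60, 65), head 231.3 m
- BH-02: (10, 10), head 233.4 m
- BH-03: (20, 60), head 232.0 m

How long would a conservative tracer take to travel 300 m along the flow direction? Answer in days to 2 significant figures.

Differences from BH-01: to BH-02 (Δx, Δy, Δh) = (-50, -55, +2.1); to BH-03 = (-40, -5, +0.7).
Determinant of the coordinate differences = (-50)·(-5) − (-40)·(-55) = -1950.
∂h/∂x = [(+2.1)·(-5) − (+0.7)·(-55)] / -1950 = -0.01436
∂h/∂y = [(-50)·(+0.7) − (-40)·(+2.1)] / -1950 = -0.02513
|∇h| = √(-0.01436² + -0.02513²) = 0.02894
Seepage velocity v = K·i/n = 9.3 × 0.02894 / 0.34 = 0.7916 m/day.
t = 300 / 0.7916 = 379 days.

380 days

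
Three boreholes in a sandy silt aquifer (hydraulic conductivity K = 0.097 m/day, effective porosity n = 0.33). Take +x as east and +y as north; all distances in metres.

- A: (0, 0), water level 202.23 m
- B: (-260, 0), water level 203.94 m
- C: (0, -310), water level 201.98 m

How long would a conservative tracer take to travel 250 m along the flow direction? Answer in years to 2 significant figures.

350 years

∂h/∂x = (203.94 − 202.23) / (-260 − 0) = -0.006577
∂h/∂y = (201.98 − 202.23) / (-310 − 0) = +0.0008065
|∇h| = √(-0.006577² + 0.0008065²) = 0.006626
Seepage velocity v = K·i/n = 0.097 × 0.006626 / 0.33 = 0.001948 m/day.
t = 250 / 0.001948 = 1.283e+05 days = 351 years.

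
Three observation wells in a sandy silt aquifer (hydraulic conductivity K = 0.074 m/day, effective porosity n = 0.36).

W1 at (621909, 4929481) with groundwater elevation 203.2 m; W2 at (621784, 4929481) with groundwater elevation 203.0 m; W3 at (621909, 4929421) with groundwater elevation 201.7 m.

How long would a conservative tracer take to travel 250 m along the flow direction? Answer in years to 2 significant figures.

∂h/∂x = (203.0 − 203.2) / (621784 − 621909) = +0.001600
∂h/∂y = (201.7 − 203.2) / (4929421 − 4929481) = +0.02500
|∇h| = √(0.001600² + 0.02500²) = 0.02505
Seepage velocity v = K·i/n = 0.074 × 0.02505 / 0.36 = 0.005149 m/day.
t = 250 / 0.005149 = 4.855e+04 days = 133 years.

130 years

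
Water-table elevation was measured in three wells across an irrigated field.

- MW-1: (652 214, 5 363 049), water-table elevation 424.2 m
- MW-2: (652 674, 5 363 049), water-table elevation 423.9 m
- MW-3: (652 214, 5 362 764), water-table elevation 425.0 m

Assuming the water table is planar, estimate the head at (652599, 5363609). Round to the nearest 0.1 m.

∂h/∂x = (423.9 − 424.2) / (652674 − 652214) = -0.0006522
∂h/∂y = (425.0 − 424.2) / (5362764 − 5363049) = -0.002807
h(652599, 5363609) = 424.2 + (-0.0006522)·(385) + (-0.002807)·(560) = 424.2 -0.251 -1.572 = 422.377 m.

422.4 m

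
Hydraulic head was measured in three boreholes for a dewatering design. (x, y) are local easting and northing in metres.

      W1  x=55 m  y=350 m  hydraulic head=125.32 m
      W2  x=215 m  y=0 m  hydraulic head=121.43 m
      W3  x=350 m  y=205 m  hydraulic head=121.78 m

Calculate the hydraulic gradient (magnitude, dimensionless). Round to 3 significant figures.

Three-point gradient (reference W1): Δ to W2 = (160, -350, -3.89), Δ to W3 = (295, -145, -3.54).
∂h/∂x = -0.008432, ∂h/∂y = +0.007260 (det = 80050).
|∇h| = √(-0.008432² + 0.007260²) = 0.01113

0.0111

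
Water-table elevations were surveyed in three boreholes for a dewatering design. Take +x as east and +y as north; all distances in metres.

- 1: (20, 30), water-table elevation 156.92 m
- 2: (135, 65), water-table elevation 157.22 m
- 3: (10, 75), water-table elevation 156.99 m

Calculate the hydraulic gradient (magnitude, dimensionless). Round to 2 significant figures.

0.0028

Differences from 1: to 2 (Δx, Δy, Δh) = (115, 35, +0.30); to 3 = (-10, 45, +0.07).
Determinant of the coordinate differences = 115·45 − (-10)·35 = 5525.
∂h/∂x = [(+0.30)·45 − (+0.07)·35] / 5525 = +0.002000
∂h/∂y = [115·(+0.07) − (-10)·(+0.30)] / 5525 = +0.002000
|∇h| = √(0.002000² + 0.002000²) = 0.002828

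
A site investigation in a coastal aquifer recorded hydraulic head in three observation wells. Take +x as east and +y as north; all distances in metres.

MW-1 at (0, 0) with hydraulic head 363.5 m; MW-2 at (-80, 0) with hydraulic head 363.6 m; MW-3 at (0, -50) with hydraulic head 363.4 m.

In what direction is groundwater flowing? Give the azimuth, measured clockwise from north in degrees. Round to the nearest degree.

148°

∂h/∂x = (363.6 − 363.5) / (-80 − 0) = -0.001250
∂h/∂y = (363.4 − 363.5) / (-50 − 0) = +0.002000
Flow direction (−∇h) has components (+0.001250 E, -0.002000 N).
Azimuth = atan2(E, N) = atan2(+0.001250, -0.002000) = 148.0° ≈ 148°.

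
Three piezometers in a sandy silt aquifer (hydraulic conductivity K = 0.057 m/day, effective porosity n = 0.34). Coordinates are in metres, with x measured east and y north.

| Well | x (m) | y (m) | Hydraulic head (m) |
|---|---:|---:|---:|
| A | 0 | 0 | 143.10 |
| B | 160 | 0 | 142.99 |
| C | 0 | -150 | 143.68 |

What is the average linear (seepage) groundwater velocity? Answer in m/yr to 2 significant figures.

∂h/∂x = (142.99 − 143.10) / (160 − 0) = -0.0006875
∂h/∂y = (143.68 − 143.10) / (-150 − 0) = -0.003867
|∇h| = √(-0.0006875² + -0.003867²) = 0.003928
Seepage velocity v = K·i/n = 0.057 × 0.003928 / 0.34 = 0.0006585 m/day = 0.2405 m/yr.

0.24 m/yr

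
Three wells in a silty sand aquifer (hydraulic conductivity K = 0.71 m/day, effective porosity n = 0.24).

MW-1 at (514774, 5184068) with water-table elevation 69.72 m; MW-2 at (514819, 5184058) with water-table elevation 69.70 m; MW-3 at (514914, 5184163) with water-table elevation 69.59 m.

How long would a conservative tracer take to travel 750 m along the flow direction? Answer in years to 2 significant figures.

Differences from MW-1: to MW-2 (Δx, Δy, Δh) = (45, -10, -0.02); to MW-3 = (140, 95, -0.13).
Determinant of the coordinate differences = 45·95 − 140·(-10) = 5675.
∂h/∂x = [(-0.02)·95 − (-0.13)·(-10)] / 5675 = -0.0005639
∂h/∂y = [45·(-0.13) − 140·(-0.02)] / 5675 = -0.0005374
|∇h| = √(-0.0005639² + -0.0005374²) = 0.000779
Seepage velocity v = K·i/n = 0.71 × 0.000779 / 0.24 = 0.002305 m/day.
t = 750 / 0.002305 = 3.254e+05 days = 891 years.

890 years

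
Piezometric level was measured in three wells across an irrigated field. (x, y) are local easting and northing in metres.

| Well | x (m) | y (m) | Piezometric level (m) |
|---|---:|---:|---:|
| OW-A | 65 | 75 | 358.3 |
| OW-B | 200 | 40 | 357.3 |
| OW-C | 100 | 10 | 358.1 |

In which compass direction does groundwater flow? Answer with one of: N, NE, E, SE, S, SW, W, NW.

E

Differences from OW-A: to OW-B (Δx, Δy, Δh) = (135, -35, -1.0); to OW-C = (35, -65, -0.2).
Solve a·Δx + b·Δy = Δh: det = 135·(-65) − 35·(-35) = -7550.
∂h/∂x = [(-1.0)·(-65) − (-0.2)·(-35)] / -7550 = -0.007682
∂h/∂y = [135·(-0.2) − 35·(-1.0)] / -7550 = -0.001060
Flow = −∇h = (+0.007682 east, +0.001060 north), which points east.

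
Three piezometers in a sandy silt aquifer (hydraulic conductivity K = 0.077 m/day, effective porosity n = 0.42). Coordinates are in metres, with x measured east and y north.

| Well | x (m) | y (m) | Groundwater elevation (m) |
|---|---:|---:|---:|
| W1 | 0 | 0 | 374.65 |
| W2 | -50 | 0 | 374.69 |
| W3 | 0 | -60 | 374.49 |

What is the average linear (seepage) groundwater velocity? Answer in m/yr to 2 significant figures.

0.19 m/yr

∂h/∂x = (374.69 − 374.65) / (-50 − 0) = -0.0008000
∂h/∂y = (374.49 − 374.65) / (-60 − 0) = +0.002667
|∇h| = √(-0.0008000² + 0.002667²) = 0.002784
Seepage velocity v = K·i/n = 0.077 × 0.002784 / 0.42 = 0.0005104 m/day = 0.1864 m/yr.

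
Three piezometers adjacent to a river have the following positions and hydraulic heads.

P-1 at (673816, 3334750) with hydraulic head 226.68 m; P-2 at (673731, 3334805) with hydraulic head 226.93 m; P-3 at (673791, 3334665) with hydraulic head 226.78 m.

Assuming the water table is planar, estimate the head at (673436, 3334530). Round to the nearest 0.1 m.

227.9 m

Three-point gradient (reference P-1): Δ to P-2 = (-85, 55, +0.25), Δ to P-3 = (-25, -85, +0.10).
∂h/∂x = -0.003110, ∂h/∂y = -0.0002616 (det = 8600).
h(673436, 3334530) = 226.68 + (-0.003110)·(-380) + (-0.0002616)·(-220) = 226.68 +1.182 +0.058 = 227.920 m.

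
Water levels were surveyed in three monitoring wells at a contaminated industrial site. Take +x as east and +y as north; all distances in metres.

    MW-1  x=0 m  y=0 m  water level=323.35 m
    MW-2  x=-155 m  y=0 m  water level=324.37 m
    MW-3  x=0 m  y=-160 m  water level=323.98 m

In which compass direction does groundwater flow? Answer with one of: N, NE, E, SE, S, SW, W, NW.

∂h/∂x = (324.37 − 323.35) / (-155 − 0) = -0.006581
∂h/∂y = (323.98 − 323.35) / (-160 − 0) = -0.003937
Flow = −∇h = (+0.006581 east, +0.003937 north), which points northeast.

NE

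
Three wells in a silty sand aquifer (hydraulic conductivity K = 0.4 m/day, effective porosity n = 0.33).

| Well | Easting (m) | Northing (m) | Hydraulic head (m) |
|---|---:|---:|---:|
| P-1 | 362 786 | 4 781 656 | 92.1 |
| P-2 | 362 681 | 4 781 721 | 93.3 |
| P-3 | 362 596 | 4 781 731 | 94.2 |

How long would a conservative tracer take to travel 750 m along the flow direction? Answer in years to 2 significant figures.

160 years

Taking P-1 as reference: P-2−P-1 = (-105, 65, +1.2); P-3−P-1 = (-190, 75, +2.1).
Determinant of the coordinate differences = (-105)·75 − (-190)·65 = 4475.
∂h/∂x = [(+1.2)·75 − (+2.1)·65] / 4475 = -0.01039
∂h/∂y = [(-105)·(+2.1) − (-190)·(+1.2)] / 4475 = +0.001676
|∇h| = √(-0.01039² + 0.001676²) = 0.01052
Seepage velocity v = K·i/n = 0.4 × 0.01052 / 0.33 = 0.01275 m/day.
t = 750 / 0.01275 = 5.882e+04 days = 161 years.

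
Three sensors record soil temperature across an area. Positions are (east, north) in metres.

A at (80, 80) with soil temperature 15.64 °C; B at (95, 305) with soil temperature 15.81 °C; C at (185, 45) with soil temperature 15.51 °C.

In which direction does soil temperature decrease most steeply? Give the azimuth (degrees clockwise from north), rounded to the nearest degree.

Taking A as reference: B−A = (15, 225, +0.17); C−A = (105, -35, -0.13).
Determinant of the coordinate differences = 15·(-35) − 105·225 = -24150.
∂T/∂x = [(+0.17)·(-35) − (-0.13)·225] / -24150 = -0.0009648
∂T/∂y = [15·(-0.13) − 105·(+0.17)] / -24150 = +0.0008199
Steepest decrease is along −∇f: components (+0.0009648 E, -0.0008199 N).
Azimuth = atan2(+0.0009648, -0.0008199) = 130.4° ≈ 130°.

130°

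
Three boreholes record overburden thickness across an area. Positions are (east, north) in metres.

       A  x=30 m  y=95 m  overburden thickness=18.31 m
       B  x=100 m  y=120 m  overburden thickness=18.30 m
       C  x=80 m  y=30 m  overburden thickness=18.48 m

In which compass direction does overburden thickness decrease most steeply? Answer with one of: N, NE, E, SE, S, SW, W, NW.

With d = a·x + b·y + c and A as origin, the differences give:
  70·a + 25·b = -0.01
  50·a + (-65)·b = +0.17
Eliminate b (×(-65) and ×25, subtract): -5800·a = -3.600 → a = ∂d/∂x = +0.0006207
Back-substitute: b = ∂d/∂y = -0.002138.
Steepest decrease is along −∇f = (-0.0006207 E, +0.002138 N) → north.

N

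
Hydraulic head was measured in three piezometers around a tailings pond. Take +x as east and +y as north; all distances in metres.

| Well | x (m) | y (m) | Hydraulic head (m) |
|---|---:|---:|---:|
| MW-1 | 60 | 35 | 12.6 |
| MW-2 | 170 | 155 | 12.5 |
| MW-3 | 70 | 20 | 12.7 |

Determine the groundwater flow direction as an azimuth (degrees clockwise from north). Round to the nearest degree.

319°

Taking MW-1 as reference: MW-2−MW-1 = (110, 120, -0.1); MW-3−MW-1 = (10, -15, +0.1).
Solve a·Δx + b·Δy = Δh: det = 110·(-15) − 10·120 = -2850.
∂h/∂x = [(-0.1)·(-15) − (+0.1)·120] / -2850 = +0.003684
∂h/∂y = [110·(+0.1) − 10·(-0.1)] / -2850 = -0.004211
Flow direction (−∇h) has components (-0.003684 E, +0.004211 N).
Azimuth = atan2(E, N) = atan2(-0.003684, +0.004211) = 318.8° ≈ 319°.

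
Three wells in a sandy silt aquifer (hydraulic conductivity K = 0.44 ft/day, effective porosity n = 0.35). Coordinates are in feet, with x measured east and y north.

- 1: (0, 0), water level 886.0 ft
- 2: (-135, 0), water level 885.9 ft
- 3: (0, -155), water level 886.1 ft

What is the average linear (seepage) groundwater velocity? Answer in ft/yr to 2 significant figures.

0.45 ft/yr

∂h/∂x = (885.9 − 886.0) / (-135 − 0) = +0.0007407
∂h/∂y = (886.1 − 886.0) / (-155 − 0) = -0.0006452
|∇h| = √(0.0007407² + -0.0006452²) = 0.0009823
Seepage velocity v = K·i/n = 0.44 × 0.0009823 / 0.35 = 0.001235 ft/day = 0.4511 ft/yr.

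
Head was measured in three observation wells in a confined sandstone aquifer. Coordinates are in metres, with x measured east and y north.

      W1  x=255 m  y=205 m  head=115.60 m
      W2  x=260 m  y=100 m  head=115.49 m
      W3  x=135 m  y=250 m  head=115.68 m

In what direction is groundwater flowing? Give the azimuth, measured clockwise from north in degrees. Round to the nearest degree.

165°

With h = a·x + b·y + c and W1 as origin, the differences give:
  5·a + (-105)·b = -0.11
  (-120)·a + 45·b = +0.08
Eliminate b (×45 and ×(-105), subtract): -12375·a = 3.450 → a = ∂h/∂x = -0.0002788
Back-substitute: b = ∂h/∂y = +0.001034.
Flow direction (−∇h) has components (+0.0002788 E, -0.001034 N).
Azimuth = atan2(E, N) = atan2(+0.0002788, -0.001034) = 164.9° ≈ 165°.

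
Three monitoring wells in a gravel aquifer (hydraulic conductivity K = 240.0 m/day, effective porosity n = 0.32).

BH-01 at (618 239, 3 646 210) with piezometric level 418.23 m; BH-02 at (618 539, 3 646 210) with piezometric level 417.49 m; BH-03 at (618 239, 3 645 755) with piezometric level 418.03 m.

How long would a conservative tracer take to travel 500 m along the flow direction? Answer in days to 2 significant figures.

270 days

∂h/∂x = (417.49 − 418.23) / (618539 − 618239) = -0.002467
∂h/∂y = (418.03 − 418.23) / (3645755 − 3646210) = +0.0004396
|∇h| = √(-0.002467² + 0.0004396²) = 0.002506
Seepage velocity v = K·i/n = 240.0 × 0.002506 / 0.32 = 1.879 m/day.
t = 500 / 1.879 = 266.1 days.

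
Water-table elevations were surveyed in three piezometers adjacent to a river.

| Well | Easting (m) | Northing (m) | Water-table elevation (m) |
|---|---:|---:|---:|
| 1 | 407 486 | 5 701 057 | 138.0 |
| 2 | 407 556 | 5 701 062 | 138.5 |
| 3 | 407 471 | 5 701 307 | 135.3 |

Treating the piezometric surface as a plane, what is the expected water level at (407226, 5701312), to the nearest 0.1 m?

Taking 1 as reference: 2−1 = (70, 5, +0.5); 3−1 = (-15, 250, -2.7).
Determinant of the coordinate differences = 70·250 − (-15)·5 = 17575.
∂h/∂x = [(+0.5)·250 − (-2.7)·5] / 17575 = +0.007881
∂h/∂y = [70·(-2.7) − (-15)·(+0.5)] / 17575 = -0.01033
h(407226, 5701312) = 138.0 + (+0.007881)·(-260) + (-0.01033)·(255) = 138.0 -2.049 -2.633 = 133.318 m.

133.3 m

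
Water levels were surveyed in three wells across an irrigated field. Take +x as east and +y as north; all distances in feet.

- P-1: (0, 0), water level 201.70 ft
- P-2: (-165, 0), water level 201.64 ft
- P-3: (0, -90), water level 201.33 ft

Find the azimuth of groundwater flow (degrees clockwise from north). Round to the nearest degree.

∂h/∂x = (201.64 − 201.70) / (-165 − 0) = +0.0003636
∂h/∂y = (201.33 − 201.70) / (-90 − 0) = +0.004111
Flow direction (−∇h) has components (-0.0003636 E, -0.004111 N).
Azimuth = atan2(E, N) = atan2(-0.0003636, -0.004111) = 185.1° ≈ 185°.

185°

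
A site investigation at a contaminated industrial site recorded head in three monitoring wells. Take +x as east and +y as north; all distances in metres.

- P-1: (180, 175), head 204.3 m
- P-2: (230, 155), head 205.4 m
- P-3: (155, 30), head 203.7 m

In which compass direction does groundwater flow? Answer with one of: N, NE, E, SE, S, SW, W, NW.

Three-point gradient (reference P-1): Δ to P-2 = (50, -20, +1.1), Δ to P-3 = (-25, -145, -0.6).
∂h/∂x = +0.02213, ∂h/∂y = +0.0003226 (det = -7750).
Flow = −∇h = (-0.02213 east, -0.0003226 north), which points west.

W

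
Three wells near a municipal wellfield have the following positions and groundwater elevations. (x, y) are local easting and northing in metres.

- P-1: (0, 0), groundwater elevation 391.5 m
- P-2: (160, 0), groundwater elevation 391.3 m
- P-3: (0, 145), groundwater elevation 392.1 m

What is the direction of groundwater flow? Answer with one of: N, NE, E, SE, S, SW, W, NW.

S

∂h/∂x = (391.3 − 391.5) / (160 − 0) = -0.001250
∂h/∂y = (392.1 − 391.5) / (145 − 0) = +0.004138
Flow = −∇h = (+0.001250 east, -0.004138 north), which points south.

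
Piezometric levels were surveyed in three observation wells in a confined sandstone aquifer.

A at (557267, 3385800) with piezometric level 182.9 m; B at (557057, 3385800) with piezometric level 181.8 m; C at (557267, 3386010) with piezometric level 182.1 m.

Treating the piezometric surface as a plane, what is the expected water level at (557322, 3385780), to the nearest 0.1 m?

∂h/∂x = (181.8 − 182.9) / (557057 − 557267) = +0.005238
∂h/∂y = (182.1 − 182.9) / (3386010 − 3385800) = -0.003810
h(557322, 3385780) = 182.9 + (+0.005238)·(55) + (-0.003810)·(-20) = 182.9 +0.288 +0.076 = 183.264 m.

183.3 m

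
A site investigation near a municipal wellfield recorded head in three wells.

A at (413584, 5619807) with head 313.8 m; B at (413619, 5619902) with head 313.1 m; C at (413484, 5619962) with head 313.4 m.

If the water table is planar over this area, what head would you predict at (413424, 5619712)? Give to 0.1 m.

Taking A as reference: B−A = (35, 95, -0.7); C−A = (-100, 155, -0.4).
Determinant of the coordinate differences = 35·155 − (-100)·95 = 14925.
∂h/∂x = [(-0.7)·155 − (-0.4)·95] / 14925 = -0.004724
∂h/∂y = [35·(-0.4) − (-100)·(-0.7)] / 14925 = -0.005628
h(413424, 5619712) = 313.8 + (-0.004724)·(-160) + (-0.005628)·(-95) = 313.8 +0.756 +0.535 = 315.090 m.

315.1 m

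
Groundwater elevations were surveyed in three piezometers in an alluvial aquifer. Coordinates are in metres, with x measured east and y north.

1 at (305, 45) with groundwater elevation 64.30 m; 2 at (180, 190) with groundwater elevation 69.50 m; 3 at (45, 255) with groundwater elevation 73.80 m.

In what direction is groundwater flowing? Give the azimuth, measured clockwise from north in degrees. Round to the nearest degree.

120°

Differences from 1: to 2 (Δx, Δy, Δh) = (-125, 145, +5.20); to 3 = (-260, 210, +9.50).
Solve a·Δx + b·Δy = Δh: det = (-125)·210 − (-260)·145 = 11450.
∂h/∂x = [(+5.20)·210 − (+9.50)·145] / 11450 = -0.02493
∂h/∂y = [(-125)·(+9.50) − (-260)·(+5.20)] / 11450 = +0.01437
Flow direction (−∇h) has components (+0.02493 E, -0.01437 N).
Azimuth = atan2(E, N) = atan2(+0.02493, -0.01437) = 119.9° ≈ 120°.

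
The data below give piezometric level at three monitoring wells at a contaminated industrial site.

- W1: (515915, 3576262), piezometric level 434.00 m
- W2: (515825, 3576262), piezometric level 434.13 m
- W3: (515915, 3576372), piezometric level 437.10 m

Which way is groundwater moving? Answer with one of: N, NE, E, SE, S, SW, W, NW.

S

∂h/∂x = (434.13 − 434.00) / (515825 − 515915) = -0.001444
∂h/∂y = (437.10 − 434.00) / (3576372 − 3576262) = +0.02818
Flow = −∇h = (+0.001444 east, -0.02818 north), which points south.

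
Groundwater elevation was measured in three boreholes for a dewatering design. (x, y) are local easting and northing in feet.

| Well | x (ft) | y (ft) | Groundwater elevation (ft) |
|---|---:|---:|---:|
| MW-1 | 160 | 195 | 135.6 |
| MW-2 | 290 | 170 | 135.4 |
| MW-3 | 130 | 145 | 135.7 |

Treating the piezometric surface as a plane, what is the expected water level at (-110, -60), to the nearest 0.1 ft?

136.3 ft

Differences from MW-1: to MW-2 (Δx, Δy, Δh) = (130, -25, -0.2); to MW-3 = (-30, -50, +0.1).
Determinant of the coordinate differences = 130·(-50) − (-30)·(-25) = -7250.
∂h/∂x = [(-0.2)·(-50) − (+0.1)·(-25)] / -7250 = -0.001724
∂h/∂y = [130·(+0.1) − (-30)·(-0.2)] / -7250 = -0.0009655
h(-110, -60) = 135.6 + (-0.001724)·(-270) + (-0.0009655)·(-255) = 135.6 +0.466 +0.246 = 136.312 ft.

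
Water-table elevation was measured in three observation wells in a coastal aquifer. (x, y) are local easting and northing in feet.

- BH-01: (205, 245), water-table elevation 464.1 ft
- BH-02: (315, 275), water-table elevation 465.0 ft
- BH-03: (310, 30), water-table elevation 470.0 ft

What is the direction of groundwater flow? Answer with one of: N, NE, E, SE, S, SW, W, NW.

Differences from BH-01: to BH-02 (Δx, Δy, Δh) = (110, 30, +0.9); to BH-03 = (105, -215, +5.9).
Solve a·Δx + b·Δy = Δh: det = 110·(-215) − 105·30 = -26800.
∂h/∂x = [(+0.9)·(-215) − (+5.9)·30] / -26800 = +0.01382
∂h/∂y = [110·(+5.9) − 105·(+0.9)] / -26800 = -0.02069
Flow = −∇h = (-0.01382 east, +0.02069 north), which points northwest.

NW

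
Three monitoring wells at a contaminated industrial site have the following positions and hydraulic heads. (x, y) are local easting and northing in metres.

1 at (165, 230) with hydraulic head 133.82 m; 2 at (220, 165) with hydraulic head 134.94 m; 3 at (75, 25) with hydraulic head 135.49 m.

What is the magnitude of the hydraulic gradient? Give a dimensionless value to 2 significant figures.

Taking 1 as reference: 2−1 = (55, -65, +1.12); 3−1 = (-90, -205, +1.67).
Solve a·Δx + b·Δy = Δh: det = 55·(-205) − (-90)·(-65) = -17125.
∂h/∂x = [(+1.12)·(-205) − (+1.67)·(-65)] / -17125 = +0.007069
∂h/∂y = [55·(+1.67) − (-90)·(+1.12)] / -17125 = -0.01125
|∇h| = √(0.007069² + -0.01125²) = 0.01329

0.013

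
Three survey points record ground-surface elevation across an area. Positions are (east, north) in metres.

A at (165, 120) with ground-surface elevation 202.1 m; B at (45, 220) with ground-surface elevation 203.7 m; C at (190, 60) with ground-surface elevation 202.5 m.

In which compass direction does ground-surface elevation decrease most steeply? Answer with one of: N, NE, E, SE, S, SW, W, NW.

Differences from A: to B (Δx, Δy, Δh) = (-120, 100, +1.6); to C = (25, -60, +0.4).
Determinant of the coordinate differences = (-120)·(-60) − 25·100 = 4700.
∂z/∂x = [(+1.6)·(-60) − (+0.4)·100] / 4700 = -0.02894
∂z/∂y = [(-120)·(+0.4) − 25·(+1.6)] / 4700 = -0.01872
Steepest decrease is along −∇f = (+0.02894 E, +0.01872 N) → northeast.

NE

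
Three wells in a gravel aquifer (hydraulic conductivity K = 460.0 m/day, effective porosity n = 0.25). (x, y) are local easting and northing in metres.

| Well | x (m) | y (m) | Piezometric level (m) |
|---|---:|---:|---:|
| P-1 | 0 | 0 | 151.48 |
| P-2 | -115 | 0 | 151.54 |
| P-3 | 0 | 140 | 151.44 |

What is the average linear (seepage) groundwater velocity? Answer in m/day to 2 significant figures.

1.1 m/day

∂h/∂x = (151.54 − 151.48) / (-115 − 0) = -0.0005217
∂h/∂y = (151.44 − 151.48) / (140 − 0) = -0.0002857
|∇h| = √(-0.0005217² + -0.0002857²) = 0.0005948
Seepage velocity v = K·i/n = 460.0 × 0.0005948 / 0.25 = 1.094 m/day.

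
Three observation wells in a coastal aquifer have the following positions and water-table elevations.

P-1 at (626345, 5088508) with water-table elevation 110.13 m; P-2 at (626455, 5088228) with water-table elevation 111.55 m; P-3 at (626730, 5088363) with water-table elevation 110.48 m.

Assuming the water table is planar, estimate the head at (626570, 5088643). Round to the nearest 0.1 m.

Taking P-1 as reference: P-2−P-1 = (110, -280, +1.42); P-3−P-1 = (385, -145, +0.35).
Determinant of the coordinate differences = 110·(-145) − 385·(-280) = 91850.
∂h/∂x = [(+1.42)·(-145) − (+0.35)·(-280)] / 91850 = -0.001175
∂h/∂y = [110·(+0.35) − 385·(+1.42)] / 91850 = -0.005533
h(626570, 5088643) = 110.13 + (-0.001175)·(225) + (-0.005533)·(135) = 110.13 -0.264 -0.747 = 109.119 m.

109.1 m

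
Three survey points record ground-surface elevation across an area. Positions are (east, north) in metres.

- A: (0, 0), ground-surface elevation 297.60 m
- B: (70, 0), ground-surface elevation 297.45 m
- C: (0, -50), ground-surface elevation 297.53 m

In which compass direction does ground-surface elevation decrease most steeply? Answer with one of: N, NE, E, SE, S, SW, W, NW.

SE

∂z/∂x = (297.45 − 297.60) / (70 − 0) = -0.002143
∂z/∂y = (297.53 − 297.60) / (-50 − 0) = +0.001400
Steepest decrease is along −∇f = (+0.002143 E, -0.001400 N) → southeast.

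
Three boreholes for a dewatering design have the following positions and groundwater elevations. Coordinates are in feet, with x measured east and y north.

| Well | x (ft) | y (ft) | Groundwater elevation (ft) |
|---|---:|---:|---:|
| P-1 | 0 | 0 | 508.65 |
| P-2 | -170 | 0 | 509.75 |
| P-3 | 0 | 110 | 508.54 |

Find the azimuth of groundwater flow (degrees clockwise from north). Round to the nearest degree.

081°

∂h/∂x = (509.75 − 508.65) / (-170 − 0) = -0.006471
∂h/∂y = (508.54 − 508.65) / (110 − 0) = -0.0010000
Flow direction (−∇h) has components (+0.006471 E, +0.0010000 N).
Azimuth = atan2(E, N) = atan2(+0.006471, +0.0010000) = 81.2° ≈ 081°.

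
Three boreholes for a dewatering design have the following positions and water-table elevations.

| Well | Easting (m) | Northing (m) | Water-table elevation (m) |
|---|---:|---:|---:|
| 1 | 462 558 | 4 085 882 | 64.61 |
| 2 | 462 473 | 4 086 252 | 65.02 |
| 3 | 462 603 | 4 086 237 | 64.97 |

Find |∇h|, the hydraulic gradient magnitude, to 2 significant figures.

Taking 1 as reference: 2−1 = (-85, 370, +0.41); 3−1 = (45, 355, +0.36).
Determinant of the coordinate differences = (-85)·355 − 45·370 = -46825.
∂h/∂x = [(+0.41)·355 − (+0.36)·370] / -46825 = -0.0002637
∂h/∂y = [(-85)·(+0.36) − 45·(+0.41)] / -46825 = +0.001048
|∇h| = √(-0.0002637² + 0.001048²) = 0.001081

0.0011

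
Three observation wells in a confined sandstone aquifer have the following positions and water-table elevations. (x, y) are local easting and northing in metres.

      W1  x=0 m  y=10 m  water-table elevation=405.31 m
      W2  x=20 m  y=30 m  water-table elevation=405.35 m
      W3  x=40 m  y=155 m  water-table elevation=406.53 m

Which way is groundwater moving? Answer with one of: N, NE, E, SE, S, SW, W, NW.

With h = a·x + b·y + c and W1 as origin, the differences give:
  20·a + 20·b = +0.04
  40·a + 145·b = +1.22
Eliminate b (×145 and ×20, subtract): 2100·a = -18.600 → a = ∂h/∂x = -0.008857
Back-substitute: b = ∂h/∂y = +0.01086.
Flow = −∇h = (+0.008857 east, -0.01086 north), which points southeast.

SE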